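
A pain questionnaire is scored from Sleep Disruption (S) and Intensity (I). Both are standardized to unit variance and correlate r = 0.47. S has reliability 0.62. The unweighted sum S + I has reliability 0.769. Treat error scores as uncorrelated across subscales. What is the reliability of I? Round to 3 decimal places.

Var(S+I) = 2 + 2·0.47 = 2.940.
True-score variance = ρ_S + ρ_I + 2·0.47, so 0.769 = (0.62 + ρ_I + 0.94) / 2.940.
ρ_I = 0.769·2.940 − 0.62 − 0.94 = 0.701.

0.701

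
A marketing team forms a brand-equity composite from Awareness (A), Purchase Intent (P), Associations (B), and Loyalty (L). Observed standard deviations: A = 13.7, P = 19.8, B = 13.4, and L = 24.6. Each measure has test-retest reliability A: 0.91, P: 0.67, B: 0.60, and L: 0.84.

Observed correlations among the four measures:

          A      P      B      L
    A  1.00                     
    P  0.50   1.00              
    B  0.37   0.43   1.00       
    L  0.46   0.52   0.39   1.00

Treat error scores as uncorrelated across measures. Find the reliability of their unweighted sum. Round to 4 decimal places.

0.8975

Var(A+P+B+L) = 13.7² + 19.8² + 13.4² + 24.6² + 2·[13.7·19.8·0.50 + 13.7·13.4·0.37 + 13.7·24.6·0.46 + 19.8·13.4·0.43 + 19.8·24.6·0.52 + 13.4·24.6·0.39] = 1364.45 + 1709.03 = 3073.48.
With uncorrelated errors the cross-covariances are all true-score covariance, so they carry over unchanged; only the diagonal terms shrink to ρᵢσᵢ².
True-score variance = [13.7²·0.91 + 19.8²·0.67 + 13.4²·0.60 + 24.6²·0.84] + 1709.03 = 1049.54 + 1709.03 = 2758.56.
Reliability = 2758.56 / 3073.48 = 0.8975.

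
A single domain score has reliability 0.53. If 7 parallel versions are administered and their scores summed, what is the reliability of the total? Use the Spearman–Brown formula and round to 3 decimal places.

ρ_k = kρ / (1 + (k−1)ρ) = 7·0.53 / (1 + 6·0.53) = 3.710 / 4.180 = 0.888.

0.888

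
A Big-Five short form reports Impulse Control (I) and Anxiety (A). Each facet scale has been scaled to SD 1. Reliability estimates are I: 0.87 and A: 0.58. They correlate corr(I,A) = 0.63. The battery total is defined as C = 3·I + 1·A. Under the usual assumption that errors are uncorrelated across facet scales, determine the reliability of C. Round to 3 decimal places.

0.885

Var(C) = 3² + 1 + 2·[3·0.63] = 10 + 3.78 = 13.78.
With uncorrelated errors the cross-covariances are all true-score covariance, so they carry over unchanged; only the diagonal terms shrink to ρᵢσᵢ².
True-score variance = [3²·0.87 + 0.58] + 3.78 = 8.41 + 3.78 = 12.19.
Reliability = 12.19 / 13.78 = 0.885.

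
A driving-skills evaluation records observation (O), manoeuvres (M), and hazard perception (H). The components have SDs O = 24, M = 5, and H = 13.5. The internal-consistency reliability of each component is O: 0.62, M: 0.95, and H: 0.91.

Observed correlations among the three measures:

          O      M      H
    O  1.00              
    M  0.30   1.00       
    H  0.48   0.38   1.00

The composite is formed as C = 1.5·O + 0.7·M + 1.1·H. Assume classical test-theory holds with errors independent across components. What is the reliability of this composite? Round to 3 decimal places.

Var(C) = 1.5²·24² + 0.7²·5² + 1.1²·13.5² + 2·[1.05·24·5·0.30 + 1.65·24·13.5·0.48 + 0.77·5·13.5·0.38] = 1528.77 + 628.317 = 2157.09.
Because errors are independent across components, Cov(Tᵢ,Tⱼ) = Cov(Xᵢ,Xⱼ); the off-diagonal part of the true-score variance is the same as above.
True-score variance = [1.5²·24²·0.62 + 0.7²·5²·0.95 + 1.1²·13.5²·0.91] + 628.317 = 1015.83 + 628.317 = 1644.15.
Reliability = 1644.15 / 2157.09 = 0.762.

0.762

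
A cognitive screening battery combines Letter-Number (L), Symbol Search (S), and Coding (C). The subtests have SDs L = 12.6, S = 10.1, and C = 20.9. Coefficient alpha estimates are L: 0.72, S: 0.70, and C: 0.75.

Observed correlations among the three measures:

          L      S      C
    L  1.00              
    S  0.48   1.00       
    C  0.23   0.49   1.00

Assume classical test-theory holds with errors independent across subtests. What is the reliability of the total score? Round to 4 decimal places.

0.8395

Var(L+S+C) = 12.6² + 10.1² + 20.9² + 2·[12.6·10.1·0.48 + 12.6·20.9·0.23 + 10.1·20.9·0.49] = 697.58 + 450.174 = 1147.75.
Under uncorrelated errors the observed covariances equal the true-score covariances, so only the own-variance terms attenuate.
True-score variance = [12.6²·0.72 + 10.1²·0.70 + 20.9²·0.75] + 450.174 = 513.322 + 450.174 = 963.496.
Reliability = 963.496 / 1147.75 = 0.8395.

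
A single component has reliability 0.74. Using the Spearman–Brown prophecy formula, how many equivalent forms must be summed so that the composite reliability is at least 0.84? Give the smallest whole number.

k ≥ ρ*(1−ρ₁)/(ρ₁(1−ρ*)) = 0.84·0.26 / (0.74·0.16) = 1.845.
Smallest integer k = 2.

2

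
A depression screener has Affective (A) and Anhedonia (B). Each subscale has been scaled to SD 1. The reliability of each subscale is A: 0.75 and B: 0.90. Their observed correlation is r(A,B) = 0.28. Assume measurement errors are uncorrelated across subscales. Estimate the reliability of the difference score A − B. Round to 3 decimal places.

Var(A−B) = 1 + 1 − 2·0.28 = 2 − 0.56 = 1.44.
Because errors are independent across components, Cov(Tᵢ,Tⱼ) = Cov(Xᵢ,Xⱼ); the off-diagonal part of the true-score variance is the same as above.
True-score variance = [0.75 + 0.90] − 0.56 = 1.65 − 0.56 = 1.09.
Reliability = 1.09 / 1.44 = 0.757.

0.757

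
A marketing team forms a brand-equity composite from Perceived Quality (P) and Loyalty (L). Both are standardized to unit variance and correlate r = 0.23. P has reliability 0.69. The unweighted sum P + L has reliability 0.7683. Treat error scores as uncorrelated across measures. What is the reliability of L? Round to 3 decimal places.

Var(P+L) = 2 + 2·0.23 = 2.460.
True-score variance = ρ_P + ρ_L + 2·0.23, so 0.7683 = (0.69 + ρ_L + 0.46) / 2.460.
ρ_L = 0.7683·2.460 − 0.69 − 0.46 = 0.740.

0.740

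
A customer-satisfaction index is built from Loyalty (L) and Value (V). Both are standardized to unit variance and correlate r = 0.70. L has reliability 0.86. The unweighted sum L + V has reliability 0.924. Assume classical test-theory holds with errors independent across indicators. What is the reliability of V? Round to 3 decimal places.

0.882

Var(L+V) = 2 + 2·0.70 = 3.400.
True-score variance = ρ_L + ρ_V + 2·0.70, so 0.924 = (0.86 + ρ_V + 1.40) / 3.400.
ρ_V = 0.924·3.400 − 0.86 − 1.40 = 0.882.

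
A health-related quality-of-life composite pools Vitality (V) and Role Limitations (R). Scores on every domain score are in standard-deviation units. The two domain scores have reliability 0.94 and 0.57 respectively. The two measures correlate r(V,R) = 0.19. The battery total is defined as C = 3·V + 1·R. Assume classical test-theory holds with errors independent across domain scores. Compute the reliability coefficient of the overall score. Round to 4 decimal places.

Var(C) = 3² + 1 + 2·[3·0.19] = 10 + 1.14 = 11.14.
Because errors are independent across components, Cov(Tᵢ,Tⱼ) = Cov(Xᵢ,Xⱼ); the off-diagonal part of the true-score variance is the same as above.
True-score variance = [3²·0.94 + 0.57] + 1.14 = 9.03 + 1.14 = 10.17.
Reliability = 10.17 / 11.14 = 0.9129.

0.9129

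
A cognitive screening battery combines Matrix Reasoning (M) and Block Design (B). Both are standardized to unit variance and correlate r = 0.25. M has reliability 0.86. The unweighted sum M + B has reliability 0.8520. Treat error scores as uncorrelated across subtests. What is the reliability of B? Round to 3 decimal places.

0.770

Var(M+B) = 2 + 2·0.25 = 2.500.
True-score variance = ρ_M + ρ_B + 2·0.25, so 0.8520 = (0.86 + ρ_B + 0.50) / 2.500.
ρ_B = 0.8520·2.500 − 0.86 − 0.50 = 0.770.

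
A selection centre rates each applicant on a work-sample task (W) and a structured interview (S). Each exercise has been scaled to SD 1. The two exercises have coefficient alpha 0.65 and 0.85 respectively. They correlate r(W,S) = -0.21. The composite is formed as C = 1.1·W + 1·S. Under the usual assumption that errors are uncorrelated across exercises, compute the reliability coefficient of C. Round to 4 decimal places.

Var(C) = 1.1² + 1 + 2·[1.1·(-0.21)] = 2.21 − 0.462 = 1.748.
Because errors are independent across components, Cov(Tᵢ,Tⱼ) = Cov(Xᵢ,Xⱼ); the off-diagonal part of the true-score variance is the same as above.
True-score variance = [1.1²·0.65 + 0.85] − 0.462 = 1.6365 − 0.462 = 1.1745.
Reliability = 1.1745 / 1.748 = 0.6719.

0.6719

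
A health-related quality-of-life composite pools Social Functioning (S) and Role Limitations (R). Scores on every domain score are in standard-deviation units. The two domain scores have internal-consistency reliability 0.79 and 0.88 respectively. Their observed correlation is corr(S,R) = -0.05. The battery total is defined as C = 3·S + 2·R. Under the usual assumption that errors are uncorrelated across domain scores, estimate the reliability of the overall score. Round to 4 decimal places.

Var(C) = 3² + 2² + 2·[6·(-0.05)] = 13 − 0.6 = 12.4.
With uncorrelated errors the cross-covariances are all true-score covariance, so they carry over unchanged; only the diagonal terms shrink to ρᵢσᵢ².
True-score variance = [3²·0.79 + 2²·0.88] − 0.6 = 10.63 − 0.6 = 10.03.
Reliability = 10.03 / 12.4 = 0.8089.

0.8089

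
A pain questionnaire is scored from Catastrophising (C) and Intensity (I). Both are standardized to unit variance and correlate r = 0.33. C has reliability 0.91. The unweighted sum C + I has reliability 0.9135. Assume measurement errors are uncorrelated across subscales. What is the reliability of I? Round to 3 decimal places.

Var(C+I) = 2 + 2·0.33 = 2.660.
True-score variance = ρ_C + ρ_I + 2·0.33, so 0.9135 = (0.91 + ρ_I + 0.66) / 2.660.
ρ_I = 0.9135·2.660 − 0.91 − 0.66 = 0.860.

0.860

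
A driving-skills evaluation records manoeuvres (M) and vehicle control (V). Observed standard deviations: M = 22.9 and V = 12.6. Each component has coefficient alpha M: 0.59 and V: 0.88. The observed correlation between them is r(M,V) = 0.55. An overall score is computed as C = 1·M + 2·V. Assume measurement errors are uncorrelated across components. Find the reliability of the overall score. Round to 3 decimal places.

Var(C) = 22.9² + 2²·12.6² + 2·[2·22.9·12.6·0.55] = 1159.45 + 634.788 = 1794.24.
Because errors are independent across components, Cov(Tᵢ,Tⱼ) = Cov(Xᵢ,Xⱼ); the off-diagonal part of the true-score variance is the same as above.
True-score variance = [22.9²·0.59 + 2²·12.6²·0.88] + 634.788 = 868.237 + 634.788 = 1503.03.
Reliability = 1503.03 / 1794.24 = 0.838.

0.838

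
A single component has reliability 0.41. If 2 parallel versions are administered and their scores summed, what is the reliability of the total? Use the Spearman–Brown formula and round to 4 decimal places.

0.5816

ρ_k = kρ / (1 + (k−1)ρ) = 2·0.41 / (1 + 1·0.41) = 0.820 / 1.410 = 0.5816.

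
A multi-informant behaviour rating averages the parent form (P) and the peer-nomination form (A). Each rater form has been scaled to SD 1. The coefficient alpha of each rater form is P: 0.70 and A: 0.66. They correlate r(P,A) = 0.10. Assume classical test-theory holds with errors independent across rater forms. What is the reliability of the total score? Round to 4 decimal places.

Var(P+A) = 2 + 2·[0.10] = 2 + 0.2 = 2.2.
Because errors are independent across components, Cov(Tᵢ,Tⱼ) = Cov(Xᵢ,Xⱼ); the off-diagonal part of the true-score variance is the same as above.
True-score variance = [0.70 + 0.66] + 0.2 = 1.36 + 0.2 = 1.56.
Reliability = 1.56 / 2.2 = 0.7091.

0.7091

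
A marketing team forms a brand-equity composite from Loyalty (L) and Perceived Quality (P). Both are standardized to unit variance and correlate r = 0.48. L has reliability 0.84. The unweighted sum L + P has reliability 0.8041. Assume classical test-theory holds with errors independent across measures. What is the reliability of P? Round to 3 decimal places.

0.580

Var(L+P) = 2 + 2·0.48 = 2.960.
True-score variance = ρ_L + ρ_P + 2·0.48, so 0.8041 = (0.84 + ρ_P + 0.96) / 2.960.
ρ_P = 0.8041·2.960 − 0.84 − 0.96 = 0.580.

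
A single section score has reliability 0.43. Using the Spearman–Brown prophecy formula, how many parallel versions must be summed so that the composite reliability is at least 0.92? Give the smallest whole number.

k ≥ ρ*(1−ρ₁)/(ρ₁(1−ρ*)) = 0.92·0.57 / (0.43·0.08) = 15.244.
Smallest integer k = 16.

16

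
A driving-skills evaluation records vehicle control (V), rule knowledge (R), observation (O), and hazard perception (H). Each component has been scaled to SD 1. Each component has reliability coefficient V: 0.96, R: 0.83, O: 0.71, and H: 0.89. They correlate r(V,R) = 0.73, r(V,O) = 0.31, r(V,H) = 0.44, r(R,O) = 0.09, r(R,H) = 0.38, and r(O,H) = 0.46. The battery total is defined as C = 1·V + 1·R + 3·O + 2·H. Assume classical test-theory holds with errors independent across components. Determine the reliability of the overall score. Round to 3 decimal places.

0.882

Var(C) = 1 + 1 + 3² + 2² + 2·[0.73 + 3·0.31 + 2·0.44 + 3·0.09 + 2·0.38 + 6·0.46] = 15 + 12.66 = 27.66.
With uncorrelated errors the cross-covariances are all true-score covariance, so they carry over unchanged; only the diagonal terms shrink to ρᵢσᵢ².
True-score variance = [0.96 + 0.83 + 3²·0.71 + 2²·0.89] + 12.66 = 11.74 + 12.66 = 24.4.
Reliability = 24.4 / 27.66 = 0.882.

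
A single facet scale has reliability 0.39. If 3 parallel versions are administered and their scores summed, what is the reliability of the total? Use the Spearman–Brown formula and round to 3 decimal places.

ρ_k = kρ / (1 + (k−1)ρ) = 3·0.39 / (1 + 2·0.39) = 1.170 / 1.780 = 0.657.

0.657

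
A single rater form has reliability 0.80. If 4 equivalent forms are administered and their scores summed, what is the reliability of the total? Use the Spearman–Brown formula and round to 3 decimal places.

ρ_k = kρ / (1 + (k−1)ρ) = 4·0.80 / (1 + 3·0.80) = 3.200 / 3.400 = 0.941.

0.941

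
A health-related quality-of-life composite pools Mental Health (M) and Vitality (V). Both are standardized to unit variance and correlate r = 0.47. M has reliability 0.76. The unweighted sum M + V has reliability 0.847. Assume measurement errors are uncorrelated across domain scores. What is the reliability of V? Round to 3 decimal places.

0.790

Var(M+V) = 2 + 2·0.47 = 2.940.
True-score variance = ρ_M + ρ_V + 2·0.47, so 0.847 = (0.76 + ρ_V + 0.94) / 2.940.
ρ_V = 0.847·2.940 − 0.76 − 0.94 = 0.790.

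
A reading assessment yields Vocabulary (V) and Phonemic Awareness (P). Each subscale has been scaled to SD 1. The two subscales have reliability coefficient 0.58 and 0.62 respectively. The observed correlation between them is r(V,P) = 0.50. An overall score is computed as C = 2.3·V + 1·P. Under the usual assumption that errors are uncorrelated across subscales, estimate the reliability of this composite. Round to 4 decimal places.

Var(C) = 2.3² + 1 + 2·[2.3·0.50] = 6.29 + 2.3 = 8.59.
Under uncorrelated errors the observed covariances equal the true-score covariances, so only the own-variance terms attenuate.
True-score variance = [2.3²·0.58 + 0.62] + 2.3 = 3.6882 + 2.3 = 5.9882.
Reliability = 5.9882 / 8.59 = 0.6971.

0.6971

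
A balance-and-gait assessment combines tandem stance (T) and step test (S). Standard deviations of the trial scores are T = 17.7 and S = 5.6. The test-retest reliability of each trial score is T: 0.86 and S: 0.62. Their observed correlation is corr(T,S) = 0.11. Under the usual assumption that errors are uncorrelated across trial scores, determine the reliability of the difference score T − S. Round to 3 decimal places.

0.827

Var(T−S) = 17.7² + 5.6² − 2·17.7·5.6·0.11 = 344.65 − 21.8064 = 322.844.
Under uncorrelated errors the observed covariances equal the true-score covariances, so only the own-variance terms attenuate.
True-score variance = [17.7²·0.86 + 5.6²·0.62] − 21.8064 = 288.873 − 21.8064 = 267.066.
Reliability = 267.066 / 322.844 = 0.827.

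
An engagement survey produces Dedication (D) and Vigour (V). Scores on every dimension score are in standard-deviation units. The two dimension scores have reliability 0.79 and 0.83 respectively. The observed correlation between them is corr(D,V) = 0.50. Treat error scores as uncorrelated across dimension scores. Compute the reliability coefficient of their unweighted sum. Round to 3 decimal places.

Var(D+V) = 2 + 2·[0.50] = 2 + 1 = 3.
Because errors are independent across components, Cov(Tᵢ,Tⱼ) = Cov(Xᵢ,Xⱼ); the off-diagonal part of the true-score variance is the same as above.
True-score variance = [0.79 + 0.83] + 1 = 1.62 + 1 = 2.62.
Reliability = 2.62 / 3 = 0.873.

0.873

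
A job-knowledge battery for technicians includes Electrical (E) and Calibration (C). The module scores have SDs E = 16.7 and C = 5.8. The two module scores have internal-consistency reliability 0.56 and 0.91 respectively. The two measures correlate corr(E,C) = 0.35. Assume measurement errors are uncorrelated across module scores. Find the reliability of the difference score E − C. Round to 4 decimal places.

0.4862

Var(E−C) = 16.7² + 5.8² − 2·16.7·5.8·0.35 = 312.53 − 67.802 = 244.728.
With uncorrelated errors the cross-covariances are all true-score covariance, so they carry over unchanged; only the diagonal terms shrink to ρᵢσᵢ².
True-score variance = [16.7²·0.56 + 5.8²·0.91] − 67.802 = 186.791 − 67.802 = 118.989.
Reliability = 118.989 / 244.728 = 0.4862.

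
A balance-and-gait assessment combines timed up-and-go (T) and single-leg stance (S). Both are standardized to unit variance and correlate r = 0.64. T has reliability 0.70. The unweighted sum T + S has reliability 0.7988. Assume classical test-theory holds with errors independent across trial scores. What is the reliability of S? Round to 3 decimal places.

Var(T+S) = 2 + 2·0.64 = 3.280.
True-score variance = ρ_T + ρ_S + 2·0.64, so 0.7988 = (0.70 + ρ_S + 1.28) / 3.280.
ρ_S = 0.7988·3.280 − 0.70 − 1.28 = 0.640.

0.640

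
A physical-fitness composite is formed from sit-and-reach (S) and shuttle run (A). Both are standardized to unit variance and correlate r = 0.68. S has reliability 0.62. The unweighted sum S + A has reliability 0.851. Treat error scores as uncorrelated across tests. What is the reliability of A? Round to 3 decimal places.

0.879

Var(S+A) = 2 + 2·0.68 = 3.360.
True-score variance = ρ_S + ρ_A + 2·0.68, so 0.851 = (0.62 + ρ_A + 1.36) / 3.360.
ρ_A = 0.851·3.360 − 0.62 − 1.36 = 0.879.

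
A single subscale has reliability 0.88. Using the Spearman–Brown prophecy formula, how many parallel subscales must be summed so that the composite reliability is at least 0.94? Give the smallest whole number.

k ≥ ρ*(1−ρ₁)/(ρ₁(1−ρ*)) = 0.94·0.12 / (0.88·0.06) = 2.136.
Smallest integer k = 3.

3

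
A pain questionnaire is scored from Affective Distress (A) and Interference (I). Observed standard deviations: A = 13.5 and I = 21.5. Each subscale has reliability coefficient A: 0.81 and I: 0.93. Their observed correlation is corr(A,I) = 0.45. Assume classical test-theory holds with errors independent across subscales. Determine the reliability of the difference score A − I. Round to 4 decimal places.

0.8252

Var(A−I) = 13.5² + 21.5² − 2·13.5·21.5·0.45 = 644.5 − 261.225 = 383.275.
With uncorrelated errors the cross-covariances are all true-score covariance, so they carry over unchanged; only the diagonal terms shrink to ρᵢσᵢ².
True-score variance = [13.5²·0.81 + 21.5²·0.93] − 261.225 = 577.515 − 261.225 = 316.29.
Reliability = 316.29 / 383.275 = 0.8252.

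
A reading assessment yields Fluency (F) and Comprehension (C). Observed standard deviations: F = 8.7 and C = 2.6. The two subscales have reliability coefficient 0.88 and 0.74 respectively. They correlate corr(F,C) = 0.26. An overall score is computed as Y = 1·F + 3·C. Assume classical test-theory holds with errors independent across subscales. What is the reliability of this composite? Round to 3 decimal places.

0.855

Var(Y) = 8.7² + 3²·2.6² + 2·[3·8.7·2.6·0.26] = 136.53 + 35.2872 = 171.817.
Because errors are independent across components, Cov(Tᵢ,Tⱼ) = Cov(Xᵢ,Xⱼ); the off-diagonal part of the true-score variance is the same as above.
True-score variance = [8.7²·0.88 + 3²·2.6²·0.74] + 35.2872 = 111.629 + 35.2872 = 146.916.
Reliability = 146.916 / 171.817 = 0.855.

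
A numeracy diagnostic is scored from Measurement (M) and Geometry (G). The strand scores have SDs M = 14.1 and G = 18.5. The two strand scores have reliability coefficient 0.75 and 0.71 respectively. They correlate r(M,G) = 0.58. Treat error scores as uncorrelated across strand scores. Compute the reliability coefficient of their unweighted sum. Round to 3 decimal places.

0.823

Var(M+G) = 14.1² + 18.5² + 2·[14.1·18.5·0.58] = 541.06 + 302.586 = 843.646.
With uncorrelated errors the cross-covariances are all true-score covariance, so they carry over unchanged; only the diagonal terms shrink to ρᵢσᵢ².
True-score variance = [14.1²·0.75 + 18.5²·0.71] + 302.586 = 392.105 + 302.586 = 694.691.
Reliability = 694.691 / 843.646 = 0.823.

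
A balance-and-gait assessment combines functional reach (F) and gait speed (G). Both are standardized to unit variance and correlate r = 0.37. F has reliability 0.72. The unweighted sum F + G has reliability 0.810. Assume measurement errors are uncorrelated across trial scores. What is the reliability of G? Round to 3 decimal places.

0.759

Var(F+G) = 2 + 2·0.37 = 2.740.
True-score variance = ρ_F + ρ_G + 2·0.37, so 0.810 = (0.72 + ρ_G + 0.74) / 2.740.
ρ_G = 0.810·2.740 − 0.72 − 0.74 = 0.759.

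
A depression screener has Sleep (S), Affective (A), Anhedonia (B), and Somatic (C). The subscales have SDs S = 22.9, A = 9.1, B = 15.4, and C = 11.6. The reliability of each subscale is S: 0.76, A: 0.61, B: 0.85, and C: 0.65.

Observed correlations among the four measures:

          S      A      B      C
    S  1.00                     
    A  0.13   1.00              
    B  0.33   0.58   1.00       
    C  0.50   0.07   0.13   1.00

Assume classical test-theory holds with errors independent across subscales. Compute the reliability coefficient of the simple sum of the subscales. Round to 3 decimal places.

Var(S+A+B+C) = 22.9² + 9.1² + 15.4² + 11.6² + 2·[22.9·9.1·0.13 + 22.9·15.4·0.33 + 22.9·11.6·0.50 + 9.1·15.4·0.58 + 9.1·11.6·0.07 + 15.4·11.6·0.13] = 978.94 + 776.364 = 1755.3.
With uncorrelated errors the cross-covariances are all true-score covariance, so they carry over unchanged; only the diagonal terms shrink to ρᵢσᵢ².
True-score variance = [22.9²·0.76 + 9.1²·0.61 + 15.4²·0.85 + 11.6²·0.65] + 776.364 = 738.116 + 776.364 = 1514.48.
Reliability = 1514.48 / 1755.3 = 0.863.

0.863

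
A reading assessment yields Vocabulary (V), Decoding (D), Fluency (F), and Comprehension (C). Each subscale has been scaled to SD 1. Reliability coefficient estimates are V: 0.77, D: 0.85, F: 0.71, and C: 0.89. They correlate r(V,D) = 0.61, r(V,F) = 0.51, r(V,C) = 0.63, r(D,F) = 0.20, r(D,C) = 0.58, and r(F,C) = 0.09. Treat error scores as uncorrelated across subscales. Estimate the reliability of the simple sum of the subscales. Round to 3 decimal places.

Var(V+D+F+C) = 4 + 2·[0.61 + 0.51 + 0.63 + 0.20 + 0.58 + 0.09] = 4 + 5.24 = 9.24.
Because errors are independent across components, Cov(Tᵢ,Tⱼ) = Cov(Xᵢ,Xⱼ); the off-diagonal part of the true-score variance is the same as above.
True-score variance = [0.77 + 0.85 + 0.71 + 0.89] + 5.24 = 3.22 + 5.24 = 8.46.
Reliability = 8.46 / 9.24 = 0.916.

0.916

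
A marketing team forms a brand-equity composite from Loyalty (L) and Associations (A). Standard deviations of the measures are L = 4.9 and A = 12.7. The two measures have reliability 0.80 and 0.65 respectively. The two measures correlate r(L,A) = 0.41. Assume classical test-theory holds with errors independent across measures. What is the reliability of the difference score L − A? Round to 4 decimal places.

0.5438

Var(L−A) = 4.9² + 12.7² − 2·4.9·12.7·0.41 = 185.3 − 51.0286 = 134.271.
Under uncorrelated errors the observed covariances equal the true-score covariances, so only the own-variance terms attenuate.
True-score variance = [4.9²·0.80 + 12.7²·0.65] − 51.0286 = 124.047 − 51.0286 = 73.0179.
Reliability = 73.0179 / 134.271 = 0.5438.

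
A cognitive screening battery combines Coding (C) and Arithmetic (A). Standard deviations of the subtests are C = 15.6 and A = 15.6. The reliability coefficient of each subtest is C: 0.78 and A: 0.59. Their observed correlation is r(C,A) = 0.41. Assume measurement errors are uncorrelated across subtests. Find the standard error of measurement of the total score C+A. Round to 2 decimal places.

12.38

Var(total) = 486.72 + 199.555 = 686.275.
True-score variance = 333.403 + 199.555 = 532.958, so reliability = 0.7766.
Error variance = 686.275 − 532.958 = 153.317; SEM = √153.317 = 12.38.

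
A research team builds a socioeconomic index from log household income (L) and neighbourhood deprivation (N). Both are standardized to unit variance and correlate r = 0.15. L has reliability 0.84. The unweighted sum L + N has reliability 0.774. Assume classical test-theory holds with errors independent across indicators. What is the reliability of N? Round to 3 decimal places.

Var(L+N) = 2 + 2·0.15 = 2.300.
True-score variance = ρ_L + ρ_N + 2·0.15, so 0.774 = (0.84 + ρ_N + 0.30) / 2.300.
ρ_N = 0.774·2.300 − 0.84 − 0.30 = 0.640.

0.640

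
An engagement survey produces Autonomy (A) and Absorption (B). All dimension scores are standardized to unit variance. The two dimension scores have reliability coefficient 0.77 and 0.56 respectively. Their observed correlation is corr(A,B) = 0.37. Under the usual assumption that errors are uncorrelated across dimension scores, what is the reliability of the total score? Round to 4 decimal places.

0.7555

Var(A+B) = 2 + 2·[0.37] = 2 + 0.74 = 2.74.
With uncorrelated errors the cross-covariances are all true-score covariance, so they carry over unchanged; only the diagonal terms shrink to ρᵢσᵢ².
True-score variance = [0.77 + 0.56] + 0.74 = 1.33 + 0.74 = 2.07.
Reliability = 2.07 / 2.74 = 0.7555.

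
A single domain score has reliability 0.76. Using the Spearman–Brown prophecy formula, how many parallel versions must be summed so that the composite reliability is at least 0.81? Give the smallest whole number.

2

k ≥ ρ*(1−ρ₁)/(ρ₁(1−ρ*)) = 0.81·0.24 / (0.76·0.19) = 1.346.
Smallest integer k = 2.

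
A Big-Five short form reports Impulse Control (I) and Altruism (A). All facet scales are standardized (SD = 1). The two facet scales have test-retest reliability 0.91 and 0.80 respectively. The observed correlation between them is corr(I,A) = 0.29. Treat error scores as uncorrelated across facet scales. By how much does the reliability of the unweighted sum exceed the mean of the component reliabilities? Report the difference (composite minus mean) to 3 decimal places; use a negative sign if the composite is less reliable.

0.033

Var(sum) = 2 + 0.58 = 2.58; true-score variance = 1.71 + 0.58 = 2.29; composite reliability = 0.8876.
Mean component reliability = 0.8550.
Difference = 0.8876 − 0.8550 = 0.033.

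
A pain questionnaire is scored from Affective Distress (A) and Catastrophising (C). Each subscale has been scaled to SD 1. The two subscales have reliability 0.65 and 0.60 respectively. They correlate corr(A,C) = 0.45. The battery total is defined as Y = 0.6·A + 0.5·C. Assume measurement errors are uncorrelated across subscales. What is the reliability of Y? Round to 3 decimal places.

0.743

Var(Y) = 0.6² + 0.5² + 2·[0.3·0.45] = 0.61 + 0.27 = 0.88.
With uncorrelated errors the cross-covariances are all true-score covariance, so they carry over unchanged; only the diagonal terms shrink to ρᵢσᵢ².
True-score variance = [0.6²·0.65 + 0.5²·0.60] + 0.27 = 0.384 + 0.27 = 0.654.
Reliability = 0.654 / 0.88 = 0.743.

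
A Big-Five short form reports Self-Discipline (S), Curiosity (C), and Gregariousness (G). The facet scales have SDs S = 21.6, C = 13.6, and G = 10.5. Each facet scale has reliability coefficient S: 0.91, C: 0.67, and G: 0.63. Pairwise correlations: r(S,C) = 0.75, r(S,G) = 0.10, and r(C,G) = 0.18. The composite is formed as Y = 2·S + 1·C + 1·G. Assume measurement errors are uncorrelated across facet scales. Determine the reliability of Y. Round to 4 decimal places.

Var(Y) = 2²·21.6² + 13.6² + 10.5² + 2·[2·21.6·13.6·0.75 + 2·21.6·10.5·0.10 + 13.6·10.5·0.18] = 2161.45 + 1023.41 = 3184.86.
Because errors are independent across components, Cov(Tᵢ,Tⱼ) = Cov(Xᵢ,Xⱼ); the off-diagonal part of the true-score variance is the same as above.
True-score variance = [2²·21.6²·0.91 + 13.6²·0.67 + 10.5²·0.63] + 1023.41 = 1891.66 + 1023.41 = 2915.07.
Reliability = 2915.07 / 3184.86 = 0.9153.

0.9153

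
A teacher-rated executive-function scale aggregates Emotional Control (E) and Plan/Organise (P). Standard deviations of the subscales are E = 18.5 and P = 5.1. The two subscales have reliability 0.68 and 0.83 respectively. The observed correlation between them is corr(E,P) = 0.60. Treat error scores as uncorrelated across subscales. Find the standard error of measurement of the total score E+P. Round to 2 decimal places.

Var(total) = 368.26 + 113.22 = 481.48.
True-score variance = 254.318 + 113.22 = 367.538, so reliability = 0.7634.
Error variance = 481.48 − 367.538 = 113.942; SEM = √113.942 = 10.67.

10.67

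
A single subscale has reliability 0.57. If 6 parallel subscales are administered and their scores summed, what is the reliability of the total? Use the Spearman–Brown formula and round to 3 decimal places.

0.888

ρ_k = kρ / (1 + (k−1)ρ) = 6·0.57 / (1 + 5·0.57) = 3.420 / 3.850 = 0.888.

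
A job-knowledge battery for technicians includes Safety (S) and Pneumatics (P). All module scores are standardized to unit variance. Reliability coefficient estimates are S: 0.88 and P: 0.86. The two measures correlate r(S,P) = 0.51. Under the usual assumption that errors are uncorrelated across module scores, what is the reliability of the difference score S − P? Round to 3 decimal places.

0.735

Var(S−P) = 1 + 1 − 2·0.51 = 2 − 1.02 = 0.98.
With uncorrelated errors the cross-covariances are all true-score covariance, so they carry over unchanged; only the diagonal terms shrink to ρᵢσᵢ².
True-score variance = [0.88 + 0.86] − 1.02 = 1.74 − 1.02 = 0.72.
Reliability = 0.72 / 0.98 = 0.735.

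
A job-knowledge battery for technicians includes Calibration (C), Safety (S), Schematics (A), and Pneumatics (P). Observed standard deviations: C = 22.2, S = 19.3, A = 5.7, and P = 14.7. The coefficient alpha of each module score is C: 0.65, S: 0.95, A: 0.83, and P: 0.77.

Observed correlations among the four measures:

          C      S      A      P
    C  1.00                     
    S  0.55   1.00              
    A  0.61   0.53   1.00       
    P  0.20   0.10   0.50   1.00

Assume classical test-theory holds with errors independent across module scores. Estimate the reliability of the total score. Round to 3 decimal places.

0.884

Var(C+S+A+P) = 22.2² + 19.3² + 5.7² + 14.7² + 2·[22.2·19.3·0.55 + 22.2·5.7·0.61 + 22.2·14.7·0.20 + 19.3·5.7·0.53 + 19.3·14.7·0.10 + 5.7·14.7·0.50] = 1113.91 + 1013.36 = 2127.27.
With uncorrelated errors the cross-covariances are all true-score covariance, so they carry over unchanged; only the diagonal terms shrink to ρᵢσᵢ².
True-score variance = [22.2²·0.65 + 19.3²·0.95 + 5.7²·0.83 + 14.7²·0.77] + 1013.36 = 867.567 + 1013.36 = 1880.93.
Reliability = 1880.93 / 2127.27 = 0.884.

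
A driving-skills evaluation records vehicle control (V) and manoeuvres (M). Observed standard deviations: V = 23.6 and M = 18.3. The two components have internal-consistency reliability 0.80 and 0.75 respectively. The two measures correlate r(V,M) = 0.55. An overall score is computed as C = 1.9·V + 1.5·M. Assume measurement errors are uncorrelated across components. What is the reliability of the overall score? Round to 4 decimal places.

Var(C) = 1.9²·23.6² + 1.5²·18.3² + 2·[2.85·23.6·18.3·0.55] = 2764.13 + 1353.94 = 4118.07.
Because errors are independent across components, Cov(Tᵢ,Tⱼ) = Cov(Xᵢ,Xⱼ); the off-diagonal part of the true-score variance is the same as above.
True-score variance = [1.9²·23.6²·0.80 + 1.5²·18.3²·0.75] + 1353.94 = 2173.63 + 1353.94 = 3527.57.
Reliability = 3527.57 / 4118.07 = 0.8566.

0.8566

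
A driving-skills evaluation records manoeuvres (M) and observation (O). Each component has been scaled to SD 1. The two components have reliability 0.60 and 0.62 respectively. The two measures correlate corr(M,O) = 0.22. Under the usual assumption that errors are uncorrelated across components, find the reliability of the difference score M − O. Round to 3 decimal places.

Var(M−O) = 1 + 1 − 2·0.22 = 2 − 0.44 = 1.56.
Because errors are independent across components, Cov(Tᵢ,Tⱼ) = Cov(Xᵢ,Xⱼ); the off-diagonal part of the true-score variance is the same as above.
True-score variance = [0.60 + 0.62] − 0.44 = 1.22 − 0.44 = 0.78.
Reliability = 0.78 / 1.56 = 0.500.

0.500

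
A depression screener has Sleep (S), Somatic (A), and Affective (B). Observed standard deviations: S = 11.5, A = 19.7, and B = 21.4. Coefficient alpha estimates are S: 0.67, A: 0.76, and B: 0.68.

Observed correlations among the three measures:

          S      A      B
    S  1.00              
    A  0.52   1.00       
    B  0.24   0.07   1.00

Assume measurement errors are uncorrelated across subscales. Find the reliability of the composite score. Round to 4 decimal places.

Var(S+A+B) = 11.5² + 19.7² + 21.4² + 2·[11.5·19.7·0.52 + 11.5·21.4·0.24 + 19.7·21.4·0.07] = 978.3 + 412.761 = 1391.06.
Because errors are independent across components, Cov(Tᵢ,Tⱼ) = Cov(Xᵢ,Xⱼ); the off-diagonal part of the true-score variance is the same as above.
True-score variance = [11.5²·0.67 + 19.7²·0.76 + 21.4²·0.68] + 412.761 = 694.969 + 412.761 = 1107.73.
Reliability = 1107.73 / 1391.06 = 0.7963.

0.7963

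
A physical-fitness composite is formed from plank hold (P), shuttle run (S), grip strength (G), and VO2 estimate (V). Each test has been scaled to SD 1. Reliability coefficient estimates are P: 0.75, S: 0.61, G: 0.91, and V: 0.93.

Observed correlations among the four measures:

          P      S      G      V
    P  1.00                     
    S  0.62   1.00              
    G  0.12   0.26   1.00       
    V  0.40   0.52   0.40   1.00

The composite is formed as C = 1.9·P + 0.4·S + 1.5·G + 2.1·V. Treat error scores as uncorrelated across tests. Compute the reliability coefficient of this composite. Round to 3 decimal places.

0.922

Var(C) = 1.9² + 0.4² + 1.5² + 2.1² + 2·[0.76·0.62 + 2.85·0.12 + 3.99·0.40 + 0.6·0.26 + 0.84·0.52 + 3.15·0.40] = 10.43 + 8.524 = 18.954.
Because errors are independent across components, Cov(Tᵢ,Tⱼ) = Cov(Xᵢ,Xⱼ); the off-diagonal part of the true-score variance is the same as above.
True-score variance = [1.9²·0.75 + 0.4²·0.61 + 1.5²·0.91 + 2.1²·0.93] + 8.524 = 8.9539 + 8.524 = 17.4779.
Reliability = 17.4779 / 18.954 = 0.922.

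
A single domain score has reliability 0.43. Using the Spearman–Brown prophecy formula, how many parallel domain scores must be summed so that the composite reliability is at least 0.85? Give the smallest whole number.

8

k ≥ ρ*(1−ρ₁)/(ρ₁(1−ρ*)) = 0.85·0.57 / (0.43·0.15) = 7.512.
Smallest integer k = 8.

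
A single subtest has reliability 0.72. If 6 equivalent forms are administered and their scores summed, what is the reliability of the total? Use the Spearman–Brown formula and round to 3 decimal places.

0.939

ρ_k = kρ / (1 + (k−1)ρ) = 6·0.72 / (1 + 5·0.72) = 4.320 / 4.600 = 0.939.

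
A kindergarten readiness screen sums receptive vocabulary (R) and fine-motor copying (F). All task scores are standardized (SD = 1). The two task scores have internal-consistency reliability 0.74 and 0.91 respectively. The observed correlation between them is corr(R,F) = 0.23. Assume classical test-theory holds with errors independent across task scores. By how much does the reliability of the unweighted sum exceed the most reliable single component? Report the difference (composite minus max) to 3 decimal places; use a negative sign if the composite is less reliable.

Var(sum) = 2 + 0.46 = 2.46; true-score variance = 1.65 + 0.46 = 2.11; composite reliability = 0.8577.
Max component reliability = 0.9100.
Difference = 0.8577 − 0.9100 = -0.052.

-0.052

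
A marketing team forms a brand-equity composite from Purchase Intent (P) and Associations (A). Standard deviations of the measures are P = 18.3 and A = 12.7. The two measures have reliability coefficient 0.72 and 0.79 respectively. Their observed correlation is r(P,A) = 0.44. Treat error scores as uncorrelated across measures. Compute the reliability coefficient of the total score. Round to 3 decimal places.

Var(P+A) = 18.3² + 12.7² + 2·[18.3·12.7·0.44] = 496.18 + 204.521 = 700.701.
Under uncorrelated errors the observed covariances equal the true-score covariances, so only the own-variance terms attenuate.
True-score variance = [18.3²·0.72 + 12.7²·0.79] + 204.521 = 368.54 + 204.521 = 573.061.
Reliability = 573.061 / 700.701 = 0.818.

0.818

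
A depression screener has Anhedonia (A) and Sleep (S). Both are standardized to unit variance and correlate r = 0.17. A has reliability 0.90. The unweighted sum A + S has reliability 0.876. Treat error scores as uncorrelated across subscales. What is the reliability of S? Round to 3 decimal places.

0.810

Var(A+S) = 2 + 2·0.17 = 2.340.
True-score variance = ρ_A + ρ_S + 2·0.17, so 0.876 = (0.90 + ρ_S + 0.34) / 2.340.
ρ_S = 0.876·2.340 − 0.90 − 0.34 = 0.810.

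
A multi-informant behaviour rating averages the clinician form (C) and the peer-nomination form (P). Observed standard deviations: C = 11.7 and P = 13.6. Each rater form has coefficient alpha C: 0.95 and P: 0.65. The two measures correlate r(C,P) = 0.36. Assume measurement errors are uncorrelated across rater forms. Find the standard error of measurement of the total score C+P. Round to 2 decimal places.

Var(total) = 321.85 + 114.566 = 436.416.
True-score variance = 250.269 + 114.566 = 364.836, so reliability = 0.8360.
Error variance = 436.416 − 364.836 = 71.5805; SEM = √71.5805 = 8.46.

8.46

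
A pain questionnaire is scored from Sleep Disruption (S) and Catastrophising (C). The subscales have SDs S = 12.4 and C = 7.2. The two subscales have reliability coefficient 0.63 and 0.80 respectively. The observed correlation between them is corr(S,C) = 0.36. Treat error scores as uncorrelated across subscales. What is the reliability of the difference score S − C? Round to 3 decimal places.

0.524

Var(S−C) = 12.4² + 7.2² − 2·12.4·7.2·0.36 = 205.6 − 64.2816 = 141.318.
Under uncorrelated errors the observed covariances equal the true-score covariances, so only the own-variance terms attenuate.
True-score variance = [12.4²·0.63 + 7.2²·0.80] − 64.2816 = 138.341 − 64.2816 = 74.0592.
Reliability = 74.0592 / 141.318 = 0.524.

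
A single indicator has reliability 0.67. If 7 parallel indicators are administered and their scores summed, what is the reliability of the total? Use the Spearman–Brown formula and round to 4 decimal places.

ρ_k = kρ / (1 + (k−1)ρ) = 7·0.67 / (1 + 6·0.67) = 4.690 / 5.020 = 0.9343.

0.9343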